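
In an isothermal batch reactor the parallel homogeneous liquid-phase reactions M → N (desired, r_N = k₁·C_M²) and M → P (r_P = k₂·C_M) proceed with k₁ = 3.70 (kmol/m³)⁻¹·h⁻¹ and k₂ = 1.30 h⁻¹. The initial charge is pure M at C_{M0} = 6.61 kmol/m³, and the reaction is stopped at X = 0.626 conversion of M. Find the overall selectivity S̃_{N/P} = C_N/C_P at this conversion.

12.1

C_M = C_{M0}(1−X) = 2.472 kmol/m³.
Along a PFR/batch, dC_P/dC_M = −r_P/(r_N+r_P) = −k₂/(k₂+k₁·C_M).
Integrating from C_{M0} to C_M: C_P = (1.30/3.70)·ln[(1.30+3.70·6.61)/(1.30+3.70·2.47)] = 0.3514·ln(25.76/10.45) = 0.3171 kmol/m³.
Then C_N = (C_{M0}−C_M) − C_P = 4.138 − 0.3171 = 3.821 kmol/m³.
S̃_{N/P} = C_N/C_P = 3.821/0.3171 = 12.1.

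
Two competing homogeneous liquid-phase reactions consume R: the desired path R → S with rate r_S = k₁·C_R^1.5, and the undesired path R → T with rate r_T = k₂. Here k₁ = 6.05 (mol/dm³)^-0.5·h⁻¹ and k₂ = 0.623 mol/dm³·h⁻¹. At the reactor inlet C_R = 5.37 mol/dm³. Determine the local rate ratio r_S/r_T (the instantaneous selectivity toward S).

S_{S/T} = r_S/r_T = (k₁·C_R^1.5)/(k₂) = (k₁/k₂)·C_R^1.5.
= (6.05×5.370^1.5) / (0.623) = 75.29/0.6230 = 121.
Since the desired path is higher order in R, keeping C_R high (PFR or concentrated feed) favours S.

121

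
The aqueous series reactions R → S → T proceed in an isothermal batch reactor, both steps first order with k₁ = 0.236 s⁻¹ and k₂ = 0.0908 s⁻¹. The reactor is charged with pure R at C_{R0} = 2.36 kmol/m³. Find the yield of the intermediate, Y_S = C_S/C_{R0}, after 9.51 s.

0.513

The intermediate concentration in a first-order A→B→C sequence is C_S = k₁C_{R0}(e^(−k₁t) − e^(−k₂t))/(k₂−k₁).
e^(−k₁t) = e^(−0.236×9.51) = e^(−2.244) = 0.1060; e^(−k₂t) = e^(−0.8635) = 0.4217.
C_S = 0.236×2.36/(0.0908−0.236) × (0.1060−0.4217) = (-3.836)×(-0.3157) = 1.211 kmol/m³.
Y_S = C_S/C_{R0} = 1.211/2.36 = 0.513.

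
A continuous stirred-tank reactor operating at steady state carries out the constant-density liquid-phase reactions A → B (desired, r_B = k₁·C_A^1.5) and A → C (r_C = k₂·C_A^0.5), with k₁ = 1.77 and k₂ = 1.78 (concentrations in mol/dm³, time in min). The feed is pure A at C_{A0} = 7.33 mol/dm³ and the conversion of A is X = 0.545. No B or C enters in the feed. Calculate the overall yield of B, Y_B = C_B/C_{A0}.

0.419

Exit C_A = C_{A0}(1−X) = 7.33×0.455 = 3.335 mol/dm³.
Rates in a CSTR are evaluated at the outlet concentration: r_B = 1.77×3.335^1.5 = 10.78, r_C = 1.78×3.335^0.5 = 3.251.
Fraction of consumed A going to B: r_B/(r_B+r_C) = 0.7683.
C_B = 0.7683·C_{A0}·X = 0.7683×7.33×0.545 = 3.07 mol/dm³; Y_B = C_B/C_{A0} = 0.419.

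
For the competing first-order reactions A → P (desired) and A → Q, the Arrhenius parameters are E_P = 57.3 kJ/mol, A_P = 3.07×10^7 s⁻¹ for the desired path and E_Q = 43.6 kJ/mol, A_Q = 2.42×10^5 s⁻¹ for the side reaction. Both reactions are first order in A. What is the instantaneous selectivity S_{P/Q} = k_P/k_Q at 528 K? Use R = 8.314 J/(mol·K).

5.60

Since both paths have the same order in A, the concentration cancels and S_{P/Q} = k_P/k_Q = (A_P/A_Q)·exp[(E_Q−E_P)/(RT)].
(E_Q−E_P)/(RT) = (43.6−57.3)×10³/(8.314×528) = -13700/4390 = -3.121.
k_P/k_Q = (3.07×10^7/2.42×10^5)·exp(-3.121) = 126.9 × 0.04412 = 5.60.
Since E_P > E_Q, raising the temperature improves selectivity toward P.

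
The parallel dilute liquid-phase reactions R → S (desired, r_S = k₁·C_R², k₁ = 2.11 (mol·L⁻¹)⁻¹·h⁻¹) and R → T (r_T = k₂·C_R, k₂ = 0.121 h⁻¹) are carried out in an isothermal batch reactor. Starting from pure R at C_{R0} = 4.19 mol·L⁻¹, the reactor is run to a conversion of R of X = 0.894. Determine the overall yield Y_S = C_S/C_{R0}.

0.865

C_R = C_{R0}(1−X) = 0.4441 mol·L⁻¹.
Along a PFR/batch, dC_T/dC_R = −r_T/(r_S+r_T) = −k₂/(k₂+k₁·C_R).
Integrating from C_{R0} to C_R: C_T = (0.121/2.11)·ln[(0.121+2.11·4.19)/(0.121+2.11·0.444)] = 0.05735·ln(8.962/1.058) = 0.1225 mol·L⁻¹.
Then C_S = (C_{R0}−C_R) − C_T = 3.746 − 0.1225 = 3.623 mol·L⁻¹.
Y_S = C_S/C_{R0} = 3.623/4.19 = 0.865.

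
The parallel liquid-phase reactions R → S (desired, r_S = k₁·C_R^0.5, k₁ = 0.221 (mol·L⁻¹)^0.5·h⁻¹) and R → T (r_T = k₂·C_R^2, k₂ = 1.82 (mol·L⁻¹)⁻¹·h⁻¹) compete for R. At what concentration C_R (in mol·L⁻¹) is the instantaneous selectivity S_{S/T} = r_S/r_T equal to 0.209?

0.696 mol·L⁻¹

S_{S/T} = (k₁/k₂)·C_R^-1.5 ⇒ C_R = (S·k₂/k₁)^(1/(-1.5)).
= (0.209×1.82/0.221)^(-0.6667) = (1.721)^(-0.6667) = 0.696 mol·L⁻¹.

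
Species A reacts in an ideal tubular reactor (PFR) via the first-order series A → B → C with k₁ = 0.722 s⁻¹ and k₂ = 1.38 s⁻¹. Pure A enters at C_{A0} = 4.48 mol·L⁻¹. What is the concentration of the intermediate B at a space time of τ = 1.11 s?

1.14 mol·L⁻¹

For first-order series with pure A initially, C_B(τ) = k₁C_{A0}/(k₂−k₁)·(e^(−k₁τ) − e^(−k₂τ)).
e^(−k₁τ) = e^(−0.722×1.11) = e^(−0.8014) = 0.4487; e^(−k₂τ) = e^(−1.532) = 0.2161.
C_B = 0.722×4.48/(1.38−0.722) × (0.4487−0.2161) = 4.916×0.2325 = 1.143 mol·L⁻¹.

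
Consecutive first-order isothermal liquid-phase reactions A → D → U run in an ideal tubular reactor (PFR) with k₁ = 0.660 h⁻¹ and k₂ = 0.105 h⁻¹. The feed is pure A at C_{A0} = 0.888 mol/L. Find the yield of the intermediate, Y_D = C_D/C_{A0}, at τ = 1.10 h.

For first-order series with pure A initially, C_D(τ) = k₁C_{A0}/(k₂−k₁)·(e^(−k₁τ) − e^(−k₂τ)).
e^(−k₁τ) = e^(−0.660×1.10) = e^(−0.7260) = 0.4838; e^(−k₂τ) = e^(−0.1155) = 0.8909.
C_D = 0.660×0.888/(0.105−0.660) × (0.4838−0.8909) = (-1.056)×(-0.4071) = 0.4299 mol/L.
Y_D = C_D/C_{A0} = 0.4299/0.888 = 0.484.

0.484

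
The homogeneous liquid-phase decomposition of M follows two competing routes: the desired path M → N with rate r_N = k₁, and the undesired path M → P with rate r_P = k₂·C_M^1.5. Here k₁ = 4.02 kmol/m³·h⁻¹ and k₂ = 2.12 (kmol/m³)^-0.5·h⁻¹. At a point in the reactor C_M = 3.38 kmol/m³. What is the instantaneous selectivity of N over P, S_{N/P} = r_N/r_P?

S_{N/P} = r_N/r_P = (k₁)/(k₂·C_M^1.5) = (k₁/k₂)·C_M^-1.5.
= (4.02) / (2.12×3.380^1.5) = 4.020/13.17 = 0.305.

0.305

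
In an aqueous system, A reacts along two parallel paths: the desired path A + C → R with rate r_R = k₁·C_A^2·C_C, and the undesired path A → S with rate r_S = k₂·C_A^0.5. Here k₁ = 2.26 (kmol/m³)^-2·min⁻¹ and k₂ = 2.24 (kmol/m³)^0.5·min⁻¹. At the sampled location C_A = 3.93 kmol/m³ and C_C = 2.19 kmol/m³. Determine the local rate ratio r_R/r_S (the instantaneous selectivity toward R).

17.2

S_{R/S} = r_R/r_S = (k₁·C_A^2·C_C)/(k₂·C_A^0.5) = (k₁/k₂)·C_A^1.5·C_C.
= (2.26×3.930^2×2.190) / (2.24×3.930^0.5) = 76.44/4.441 = 17.2.
Since the desired path is higher order in A, keeping C_A high (PFR or concentrated feed) favours R.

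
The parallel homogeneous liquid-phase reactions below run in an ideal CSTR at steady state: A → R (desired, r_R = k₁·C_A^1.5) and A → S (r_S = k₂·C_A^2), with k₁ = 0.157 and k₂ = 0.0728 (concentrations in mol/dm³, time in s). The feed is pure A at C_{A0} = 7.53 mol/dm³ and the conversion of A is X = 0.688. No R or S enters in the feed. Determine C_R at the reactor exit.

3.03 mol/dm³

Exit C_A = C_{A0}(1−X) = 7.53×0.312 = 2.349 mol/dm³.
In a CSTR the entire volume is at exit conditions, so r_R = 0.157×2.349^1.5 = 0.5654 and r_S = 0.0728×2.349^2 = 0.4018.
Fraction of consumed A going to R: r_R/(r_R+r_S) = 0.5845.
C_R = 0.5845·C_{A0}·X = 0.5845×7.53×0.688 = 3.03 mol/dm³.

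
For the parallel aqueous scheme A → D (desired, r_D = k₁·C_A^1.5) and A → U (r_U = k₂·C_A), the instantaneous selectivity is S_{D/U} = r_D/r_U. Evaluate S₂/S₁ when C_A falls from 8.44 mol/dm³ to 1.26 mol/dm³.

0.386

S_{D/U} = (k₁/k₂)·C_A^0.5, so S₂/S₁ = (C_{A,2}/C_{A,1})^0.5.
= (1.26/8.44)^0.5 = (0.1493)^0.5 = 0.386.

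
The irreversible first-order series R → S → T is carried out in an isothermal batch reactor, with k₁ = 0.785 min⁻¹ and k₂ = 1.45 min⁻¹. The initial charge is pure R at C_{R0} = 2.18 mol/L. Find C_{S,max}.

0.572 mol/L

Evaluating C_S at t_opt = ln(k₂/k₁)/(k₂−k₁) gives C_{S,max}/C_{R0} = (k₁/k₂)^[k₂/(k₂−k₁)].
= (0.785/1.45)^(1.45/(1.45−0.785)) = (0.5414)^(2.180) = 0.2624.
C_{S,max} = 0.2624×2.18 = 0.572 mol/L.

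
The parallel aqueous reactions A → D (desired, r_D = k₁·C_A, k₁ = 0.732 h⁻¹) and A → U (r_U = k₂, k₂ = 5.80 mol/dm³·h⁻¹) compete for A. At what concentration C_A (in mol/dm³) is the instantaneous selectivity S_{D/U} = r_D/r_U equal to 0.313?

2.48 mol/dm³

S_{D/U} = (k₁/k₂)·C_A ⇒ C_A = S·k₂/k₁.
= 0.313×5.80/0.732 = 2.48 mol/dm³.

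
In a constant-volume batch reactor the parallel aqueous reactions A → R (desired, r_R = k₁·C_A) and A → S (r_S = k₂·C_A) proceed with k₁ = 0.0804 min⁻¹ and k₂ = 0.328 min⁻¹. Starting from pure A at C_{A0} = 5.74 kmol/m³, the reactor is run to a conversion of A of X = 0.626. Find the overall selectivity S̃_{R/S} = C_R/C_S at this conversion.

C_A = C_{A0}(1−X) = 2.147 kmol/m³.
Both paths are first order in A, so the instantaneous fraction to R is constant: dC_R/d(−C_A) = k₁/(k₁+k₂) = 0.1969.
C_R = 0.1969·(C_{A0}−C_A) = 0.1969×3.593 = 0.707 kmol/m³.
C_S = (C_{A0}−C_A)−C_R = 2.886 kmol/m³; S̃_{R/S} = 0.7074/2.886 = 0.245.

0.245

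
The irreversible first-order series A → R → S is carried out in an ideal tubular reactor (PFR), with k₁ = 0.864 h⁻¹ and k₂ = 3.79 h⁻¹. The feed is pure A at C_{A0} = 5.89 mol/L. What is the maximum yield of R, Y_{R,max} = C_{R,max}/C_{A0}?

At the optimum, C_{R,max}/C_{A0} = (k₁/k₂)^[k₂/(k₂−k₁)].
= (0.864/3.79)^(3.79/(3.79−0.864)) = (0.2280)^(1.295) = 0.1473.

0.147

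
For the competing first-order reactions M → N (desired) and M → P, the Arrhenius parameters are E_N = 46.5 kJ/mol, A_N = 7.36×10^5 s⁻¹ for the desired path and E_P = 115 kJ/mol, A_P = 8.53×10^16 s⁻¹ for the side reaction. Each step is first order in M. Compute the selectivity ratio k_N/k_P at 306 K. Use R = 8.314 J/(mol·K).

4.26

k_N/k_P = (A_N/A_P)·exp[−(E_N−E_P)/(RT)] = (A_N/A_P)·exp[(E_P−E_N)/(RT)].
(E_P−E_N)/(RT) = (115−46.5)×10³/(8.314×306) = 68500/2544 = 26.93.
k_N/k_P = (7.36×10^5/8.53×10^16)·exp(26.93) = 8.628×10^-12 × 4.937×10^11 = 4.26.
Since E_N < E_P, lowering the temperature improves selectivity toward N.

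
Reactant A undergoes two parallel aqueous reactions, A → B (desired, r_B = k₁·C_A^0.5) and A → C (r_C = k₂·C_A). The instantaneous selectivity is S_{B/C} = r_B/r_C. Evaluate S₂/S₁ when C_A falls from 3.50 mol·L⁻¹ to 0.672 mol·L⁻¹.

2.28

S_{B/C} = (k₁/k₂)·C_A^-0.5, so S₂/S₁ = (C_{A,2}/C_{A,1})^-0.5.
= (0.672/3.50)^(-0.5) = (0.1920)^(-0.5) = 2.28.
Selectivity toward B rises as C_A falls — low-concentration operation is favoured.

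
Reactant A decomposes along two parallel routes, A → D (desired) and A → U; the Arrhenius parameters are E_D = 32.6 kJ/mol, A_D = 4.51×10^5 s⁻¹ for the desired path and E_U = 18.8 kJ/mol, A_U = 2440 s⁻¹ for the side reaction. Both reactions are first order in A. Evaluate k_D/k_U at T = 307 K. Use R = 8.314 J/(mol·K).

0.829

Since both paths have the same order in A, the concentration cancels and S_{D/U} = k_D/k_U = (A_D/A_U)·exp[(E_U−E_D)/(RT)].
(E_U−E_D)/(RT) = (18.8−32.6)×10³/(8.314×307) = -13800/2552 = -5.407.
k_D/k_U = (4.51×10^5/2440)·exp(-5.407) = 184.8 × 0.004487 = 0.829.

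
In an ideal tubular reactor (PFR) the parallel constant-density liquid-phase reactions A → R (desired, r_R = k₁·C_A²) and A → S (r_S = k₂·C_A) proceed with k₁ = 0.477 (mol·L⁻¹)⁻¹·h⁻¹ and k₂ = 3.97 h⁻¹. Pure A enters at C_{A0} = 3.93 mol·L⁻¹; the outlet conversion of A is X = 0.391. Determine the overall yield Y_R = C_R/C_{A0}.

0.107

C_A = C_{A0}(1−X) = 2.393 mol·L⁻¹.
Along a PFR/batch, dC_S/dC_A = −r_S/(r_R+r_S) = −k₂/(k₂+k₁·C_A).
Integrating from C_{A0} to C_A: C_S = (3.97/0.477)·ln[(3.97+0.477·3.93)/(3.97+0.477·2.39)] = 8.323·ln(5.845/5.112) = 1.115 mol·L⁻¹.
Then C_R = (C_{A0}−C_A) − C_S = 1.537 − 1.115 = 0.4214 mol·L⁻¹.
Y_R = C_R/C_{A0} = 0.4214/3.93 = 0.107.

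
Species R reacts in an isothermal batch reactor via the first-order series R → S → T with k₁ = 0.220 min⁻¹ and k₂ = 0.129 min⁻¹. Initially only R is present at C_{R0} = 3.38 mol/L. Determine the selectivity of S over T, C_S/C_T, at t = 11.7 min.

0.610

The intermediate concentration in a first-order A→B→C sequence is C_S = k₁C_{R0}(e^(−k₁t) − e^(−k₂t))/(k₂−k₁).
e^(−k₁t) = e^(−0.220×11.7) = e^(−2.574) = 0.07623; e^(−k₂t) = e^(−1.509) = 0.2211.
C_S = 0.220×3.38/(0.129−0.220) × (0.07623−0.2211) = (-8.171)×(-0.1448) = 1.184 mol/L.
C_R = C_{R0}e^(−k₁t) = 0.2577 mol/L, so C_T = C_{R0}−C_R−C_S = 1.939 mol/L; C_S/C_T = 0.610.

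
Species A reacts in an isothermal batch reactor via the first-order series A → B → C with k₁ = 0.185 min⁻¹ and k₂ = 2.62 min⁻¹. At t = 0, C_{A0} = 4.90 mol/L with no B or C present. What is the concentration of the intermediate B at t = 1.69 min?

Solving the coupled first-order balances gives C_B(t) = [k₁/(k₂−k₁)]·C_{A0}·(e^(−k₁t) − e^(−k₂t)).
e^(−k₁t) = e^(−0.185×1.69) = e^(−0.3126) = 0.7315; e^(−k₂t) = e^(−4.428) = 0.01194.
C_B = 0.185×4.90/(2.62−0.185) × (0.7315−0.01194) = 0.3723×0.7196 = 0.2679 mol/L.

0.268 mol/L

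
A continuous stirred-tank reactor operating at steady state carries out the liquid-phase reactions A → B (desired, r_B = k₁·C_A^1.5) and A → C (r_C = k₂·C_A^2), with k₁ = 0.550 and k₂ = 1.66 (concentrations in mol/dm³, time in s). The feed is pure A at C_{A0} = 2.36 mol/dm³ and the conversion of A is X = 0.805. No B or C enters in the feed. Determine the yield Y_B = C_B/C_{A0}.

0.264

Exit C_A = C_{A0}(1−X) = 2.36×0.195 = 0.4602 mol/dm³.
In a CSTR the entire volume is at exit conditions, so r_B = 0.550×0.4602^1.5 = 0.1717 and r_C = 1.66×0.4602^2 = 0.3516.
Fraction of consumed A going to B: r_B/(r_B+r_C) = 0.3281.
C_B = 0.3281·C_{A0}·X = 0.3281×2.36×0.805 = 0.623 mol/dm³; Y_B = C_B/C_{A0} = 0.264.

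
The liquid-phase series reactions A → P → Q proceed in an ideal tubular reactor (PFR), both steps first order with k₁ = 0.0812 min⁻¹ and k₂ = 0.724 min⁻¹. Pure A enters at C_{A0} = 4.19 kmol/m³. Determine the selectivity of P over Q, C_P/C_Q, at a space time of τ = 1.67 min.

1.34

The intermediate concentration in a first-order A→B→C sequence is C_P = k₁C_{A0}(e^(−k₁τ) − e^(−k₂τ))/(k₂−k₁).
e^(−k₁τ) = e^(−0.0812×1.67) = e^(−0.1356) = 0.8732; e^(−k₂τ) = e^(−1.209) = 0.2985.
C_P = 0.0812×4.19/(0.724−0.0812) × (0.8732−0.2985) = 0.5293×0.5747 = 0.3042 kmol/m³.
C_A = C_{A0}e^(−k₁τ) = 3.659 kmol/m³, so C_Q = C_{A0}−C_A−C_P = 0.2271 kmol/m³; C_P/C_Q = 1.34.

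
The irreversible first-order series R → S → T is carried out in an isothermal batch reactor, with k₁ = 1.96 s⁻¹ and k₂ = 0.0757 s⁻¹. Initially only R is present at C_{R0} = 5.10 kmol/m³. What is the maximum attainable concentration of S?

4.48 kmol/m³

At the optimum, C_{S,max}/C_{R0} = (k₁/k₂)^[k₂/(k₂−k₁)].
= (1.96/0.0757)^(0.0757/(0.0757−1.96)) = (25.89)^(-0.04017) = 0.8775.
C_{S,max} = 0.8775×5.10 = 4.48 kmol/m³.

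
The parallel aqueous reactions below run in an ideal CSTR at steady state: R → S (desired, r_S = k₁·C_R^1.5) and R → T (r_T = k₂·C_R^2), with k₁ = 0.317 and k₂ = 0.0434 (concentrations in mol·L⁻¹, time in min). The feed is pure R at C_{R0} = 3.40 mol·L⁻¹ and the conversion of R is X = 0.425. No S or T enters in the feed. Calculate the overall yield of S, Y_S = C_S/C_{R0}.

0.357

Exit C_R = C_{R0}(1−X) = 3.40×0.575 = 1.955 mol·L⁻¹.
In a CSTR the entire volume is at exit conditions, so r_S = 0.317×1.955^1.5 = 0.8665 and r_T = 0.0434×1.955^2 = 0.1659.
Fraction of consumed R going to S: r_S/(r_S+r_T) = 0.8393.
C_S = 0.8393·C_{R0}·X = 0.8393×3.40×0.425 = 1.21 mol·L⁻¹; Y_S = C_S/C_{R0} = 0.357.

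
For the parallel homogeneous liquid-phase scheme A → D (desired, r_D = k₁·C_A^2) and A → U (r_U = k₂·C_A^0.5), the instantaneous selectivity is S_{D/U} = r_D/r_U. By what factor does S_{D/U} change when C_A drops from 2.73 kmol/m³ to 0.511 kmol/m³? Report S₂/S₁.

0.0810

S_{D/U} = (k₁/k₂)·C_A^1.5, so S₂/S₁ = (C_{A,2}/C_{A,1})^1.5.
= (0.511/2.73)^1.5 = (0.1872)^1.5 = 0.0810.
Selectivity toward D falls as C_A falls — high-concentration operation is favoured.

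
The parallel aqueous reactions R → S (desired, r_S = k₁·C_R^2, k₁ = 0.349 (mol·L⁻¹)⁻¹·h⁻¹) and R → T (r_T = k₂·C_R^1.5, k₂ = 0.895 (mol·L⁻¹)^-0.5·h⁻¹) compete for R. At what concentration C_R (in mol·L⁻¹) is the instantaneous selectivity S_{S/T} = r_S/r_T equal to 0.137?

S_{S/T} = (k₁/k₂)·C_R^0.5 ⇒ C_R = (S·k₂/k₁)^(2).
= (0.137×0.895/0.349)^(2) = (0.3513)^(2) = 0.123 mol·L⁻¹.

0.123 mol·L⁻¹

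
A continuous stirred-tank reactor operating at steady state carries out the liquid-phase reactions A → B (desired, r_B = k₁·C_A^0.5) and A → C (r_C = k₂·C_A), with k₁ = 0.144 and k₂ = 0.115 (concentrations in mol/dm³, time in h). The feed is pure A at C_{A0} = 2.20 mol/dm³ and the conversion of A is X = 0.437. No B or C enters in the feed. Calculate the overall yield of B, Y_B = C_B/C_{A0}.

Exit C_A = C_{A0}(1−X) = 2.20×0.563 = 1.239 mol/dm³.
Rates in a CSTR are evaluated at the outlet concentration: r_B = 0.144×1.239^0.5 = 0.1603, r_C = 0.115×1.239 = 0.1424.
Fraction of consumed A going to B: r_B/(r_B+r_C) = 0.5294.
C_B = 0.5294·C_{A0}·X = 0.5294×2.20×0.437 = 0.509 mol/dm³; Y_B = C_B/C_{A0} = 0.231.

0.231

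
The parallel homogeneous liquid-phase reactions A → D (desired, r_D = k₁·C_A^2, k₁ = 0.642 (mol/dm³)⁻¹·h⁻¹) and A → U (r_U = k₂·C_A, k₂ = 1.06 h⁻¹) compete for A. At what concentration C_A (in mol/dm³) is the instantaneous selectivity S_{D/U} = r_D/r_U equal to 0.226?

0.373 mol/dm³

S_{D/U} = (k₁/k₂)·C_A ⇒ C_A = S·k₂/k₁.
= 0.226×1.06/0.642 = 0.373 mol/dm³.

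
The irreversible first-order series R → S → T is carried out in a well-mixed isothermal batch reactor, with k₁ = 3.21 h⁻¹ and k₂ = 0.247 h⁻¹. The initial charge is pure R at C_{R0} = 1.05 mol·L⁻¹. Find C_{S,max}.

0.848 mol·L⁻¹

For a first-order series the maximum intermediate yield is C_{S,max}/C_{R0} = (k₁/k₂)^[k₂/(k₂−k₁)].
= (3.21/0.247)^(0.247/(0.247−3.21)) = (13.00)^(-0.08336) = 0.8075.
C_{S,max} = 0.8075×1.05 = 0.848 mol·L⁻¹.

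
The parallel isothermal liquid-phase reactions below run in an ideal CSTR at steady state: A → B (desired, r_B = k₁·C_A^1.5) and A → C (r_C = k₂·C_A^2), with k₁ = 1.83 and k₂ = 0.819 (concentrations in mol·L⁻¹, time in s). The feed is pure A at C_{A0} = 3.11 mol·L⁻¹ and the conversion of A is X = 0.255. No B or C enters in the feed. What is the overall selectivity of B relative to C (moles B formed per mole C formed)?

Exit C_A = C_{A0}(1−X) = 3.11×0.745 = 2.317 mol·L⁻¹.
In a CSTR the entire volume is at exit conditions, so r_B = 1.83×2.317^1.5 = 6.454 and r_C = 0.819×2.317^2 = 4.397.
Overall selectivity = C_B/C_C = r_Bτ/(r_Cτ) = r_B/r_C = 1.47.

1.47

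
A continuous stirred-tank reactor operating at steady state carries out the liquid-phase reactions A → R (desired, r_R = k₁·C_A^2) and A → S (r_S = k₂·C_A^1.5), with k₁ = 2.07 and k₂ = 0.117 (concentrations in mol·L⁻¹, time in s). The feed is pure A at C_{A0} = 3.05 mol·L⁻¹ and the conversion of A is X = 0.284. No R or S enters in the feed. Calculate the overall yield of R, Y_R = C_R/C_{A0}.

0.274

Exit C_A = C_{A0}(1−X) = 3.05×0.716 = 2.184 mol·L⁻¹.
In a CSTR the entire volume is at exit conditions, so r_R = 2.07×2.184^2 = 9.872 and r_S = 0.117×2.184^1.5 = 0.3776.
Fraction of consumed A going to R: r_R/(r_R+r_S) = 0.9632.
C_R = 0.9632·C_{A0}·X = 0.9632×3.05×0.284 = 0.834 mol·L⁻¹; Y_R = C_R/C_{A0} = 0.274.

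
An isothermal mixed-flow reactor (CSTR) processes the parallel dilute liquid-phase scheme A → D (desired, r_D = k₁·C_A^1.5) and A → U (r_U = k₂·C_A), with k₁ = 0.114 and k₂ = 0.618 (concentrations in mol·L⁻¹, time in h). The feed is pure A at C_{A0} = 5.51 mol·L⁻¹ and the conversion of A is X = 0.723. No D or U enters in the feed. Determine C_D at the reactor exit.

0.739 mol·L⁻¹

Exit C_A = C_{A0}(1−X) = 5.51×0.277 = 1.526 mol·L⁻¹.
A CSTR operates uniformly at the exit composition, giving r_D = 0.2150 and r_U = 0.9432 (each k·C_A^n at C_A = 1.526).
Fraction of consumed A going to D: r_D/(r_D+r_U) = 0.1856.
C_D = 0.1856·C_{A0}·X = 0.1856×5.51×0.723 = 0.739 mol·L⁻¹.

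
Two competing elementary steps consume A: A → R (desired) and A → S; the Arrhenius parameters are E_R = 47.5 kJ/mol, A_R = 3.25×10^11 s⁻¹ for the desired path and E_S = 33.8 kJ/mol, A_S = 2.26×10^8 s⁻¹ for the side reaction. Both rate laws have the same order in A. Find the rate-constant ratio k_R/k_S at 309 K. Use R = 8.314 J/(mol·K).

6.95

Since both paths have the same order in A, the concentration cancels and S_{R/S} = k_R/k_S = (A_R/A_S)·exp[(E_S−E_R)/(RT)].
(E_S−E_R)/(RT) = (33.8−47.5)×10³/(8.314×309) = -13700/2569 = -5.333.
k_R/k_S = (3.25×10^11/2.26×10^8)·exp(-5.333) = 1438 × 0.004831 = 6.95.
Since E_R > E_S, raising the temperature improves selectivity toward R.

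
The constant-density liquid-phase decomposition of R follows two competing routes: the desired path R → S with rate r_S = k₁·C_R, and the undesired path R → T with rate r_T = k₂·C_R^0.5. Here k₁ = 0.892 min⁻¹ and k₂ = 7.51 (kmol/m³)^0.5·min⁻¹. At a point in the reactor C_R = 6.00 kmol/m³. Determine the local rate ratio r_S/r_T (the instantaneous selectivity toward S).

S_{S/T} = r_S/r_T = (k₁·C_R)/(k₂·C_R^0.5) = (k₁/k₂)·C_R^0.5.
= (0.892×6.000) / (7.51×6.000^0.5) = 5.352/18.40 = 0.291.
Since the desired path is higher order in R, keeping C_R high (PFR or concentrated feed) favours S.

0.291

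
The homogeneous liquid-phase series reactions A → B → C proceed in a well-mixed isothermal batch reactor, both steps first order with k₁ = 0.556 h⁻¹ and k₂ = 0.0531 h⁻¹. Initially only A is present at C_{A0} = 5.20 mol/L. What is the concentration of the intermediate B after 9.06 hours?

The intermediate concentration in a first-order A→B→C sequence is C_B = k₁C_{A0}(e^(−k₁t) − e^(−k₂t))/(k₂−k₁).
e^(−k₁t) = e^(−0.556×9.06) = e^(−5.037) = 0.006491; e^(−k₂t) = e^(−0.4811) = 0.6181.
C_B = 0.556×5.20/(0.0531−0.556) × (0.006491−0.6181) = (-5.749)×(-0.6116) = 3.516 mol/L.

3.52 mol/L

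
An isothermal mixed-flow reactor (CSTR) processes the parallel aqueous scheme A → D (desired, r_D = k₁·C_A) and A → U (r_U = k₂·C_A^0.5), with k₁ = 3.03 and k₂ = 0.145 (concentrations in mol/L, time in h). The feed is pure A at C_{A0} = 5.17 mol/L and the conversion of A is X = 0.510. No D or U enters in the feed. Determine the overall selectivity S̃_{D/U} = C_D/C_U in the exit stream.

33.3

Exit C_A = C_{A0}(1−X) = 5.17×0.490 = 2.533 mol/L.
A CSTR operates uniformly at the exit composition, giving r_D = 7.676 and r_U = 0.2308 (each k·C_A^n at C_A = 2.533).
Overall selectivity = C_D/C_U = r_Dτ/(r_Uτ) = r_D/r_U = 33.3.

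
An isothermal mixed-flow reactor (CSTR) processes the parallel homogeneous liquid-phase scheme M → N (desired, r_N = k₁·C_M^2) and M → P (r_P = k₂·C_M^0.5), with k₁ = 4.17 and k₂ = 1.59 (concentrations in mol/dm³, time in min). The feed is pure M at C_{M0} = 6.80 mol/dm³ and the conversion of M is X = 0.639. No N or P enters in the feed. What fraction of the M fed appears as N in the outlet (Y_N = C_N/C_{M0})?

0.581

Exit C_M = C_{M0}(1−X) = 6.80×0.361 = 2.455 mol/dm³.
Rates in a CSTR are evaluated at the outlet concentration: r_N = 4.17×2.455^2 = 25.13, r_P = 1.59×2.455^0.5 = 2.491.
Fraction of consumed M going to N: r_N/(r_N+r_P) = 0.9098.
C_N = 0.9098·C_{M0}·X = 0.9098×6.80×0.639 = 3.95 mol/dm³; Y_N = C_N/C_{M0} = 0.581.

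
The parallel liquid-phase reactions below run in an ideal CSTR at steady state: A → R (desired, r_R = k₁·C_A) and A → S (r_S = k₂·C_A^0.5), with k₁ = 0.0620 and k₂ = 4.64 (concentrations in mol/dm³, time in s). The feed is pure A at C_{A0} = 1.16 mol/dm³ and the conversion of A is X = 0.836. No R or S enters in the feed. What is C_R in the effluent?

0.00562 mol/dm³

Exit C_A = C_{A0}(1−X) = 1.16×0.164 = 0.1902 mol/dm³.
Rates in a CSTR are evaluated at the outlet concentration: r_R = 0.0620×0.1902 = 0.01179, r_S = 4.64×0.1902^0.5 = 2.024.
Fraction of consumed A going to R: r_R/(r_R+r_S) = 0.005794.
C_R = 0.005794·C_{A0}·X = 0.005794×1.16×0.836 = 0.00562 mol/dm³.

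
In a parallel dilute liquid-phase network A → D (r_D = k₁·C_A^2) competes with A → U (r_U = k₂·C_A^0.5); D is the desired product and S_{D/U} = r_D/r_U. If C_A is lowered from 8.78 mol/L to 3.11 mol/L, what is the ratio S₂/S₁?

S_{D/U} = (k₁/k₂)·C_A^1.5, so S₂/S₁ = (C_{A,2}/C_{A,1})^1.5.
= (3.11/8.78)^1.5 = (0.3542)^1.5 = 0.211.

0.211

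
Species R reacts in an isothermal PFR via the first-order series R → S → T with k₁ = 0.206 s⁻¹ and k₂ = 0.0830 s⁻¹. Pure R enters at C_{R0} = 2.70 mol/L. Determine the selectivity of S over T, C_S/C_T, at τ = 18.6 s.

The intermediate concentration in a first-order A→B→C sequence is C_S = k₁C_{R0}(e^(−k₁τ) − e^(−k₂τ))/(k₂−k₁).
e^(−k₁τ) = e^(−0.206×18.6) = e^(−3.832) = 0.02167; e^(−k₂τ) = e^(−1.544) = 0.2136.
C_S = 0.206×2.70/(0.0830−0.206) × (0.02167−0.2136) = (-4.522)×(-0.1919) = 0.8677 mol/L.
C_R = C_{R0}e^(−k₁τ) = 0.05852 mol/L, so C_T = C_{R0}−C_R−C_S = 1.774 mol/L; C_S/C_T = 0.489.

0.489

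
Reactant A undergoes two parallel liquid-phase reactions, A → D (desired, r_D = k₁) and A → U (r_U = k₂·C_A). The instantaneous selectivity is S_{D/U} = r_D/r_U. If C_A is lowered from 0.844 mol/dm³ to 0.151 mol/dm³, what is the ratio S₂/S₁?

5.59

S_{D/U} = (k₁/k₂)·C_A⁻¹, so S₂/S₁ = (C_{A,2}/C_{A,1})⁻¹.
= 0.844/0.151 = 5.59.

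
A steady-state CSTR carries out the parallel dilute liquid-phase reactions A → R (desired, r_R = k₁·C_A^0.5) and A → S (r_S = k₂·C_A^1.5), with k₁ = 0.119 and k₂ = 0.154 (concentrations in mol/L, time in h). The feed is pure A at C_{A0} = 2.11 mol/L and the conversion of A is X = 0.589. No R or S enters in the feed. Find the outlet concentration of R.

0.586 mol/L

Exit C_A = C_{A0}(1−X) = 2.11×0.411 = 0.8672 mol/L.
In a CSTR the entire volume is at exit conditions, so r_R = 0.119×0.8672^0.5 = 0.1108 and r_S = 0.154×0.8672^1.5 = 0.1244.
Fraction of consumed A going to R: r_R/(r_R+r_S) = 0.4712.
C_R = 0.4712·C_{A0}·X = 0.4712×2.11×0.589 = 0.586 mol/L.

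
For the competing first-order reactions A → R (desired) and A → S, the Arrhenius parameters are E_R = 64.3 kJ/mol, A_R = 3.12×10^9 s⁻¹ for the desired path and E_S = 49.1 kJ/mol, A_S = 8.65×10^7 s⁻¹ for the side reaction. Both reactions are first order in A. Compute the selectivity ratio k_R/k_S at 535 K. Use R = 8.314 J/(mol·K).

1.18

Since both paths have the same order in A, the concentration cancels and S_{R/S} = k_R/k_S = (A_R/A_S)·exp[(E_S−E_R)/(RT)].
(E_S−E_R)/(RT) = (49.1−64.3)×10³/(8.314×535) = -15200/4448 = -3.417.
k_R/k_S = (3.12×10^9/8.65×10^7)·exp(-3.417) = 36.07 × 0.03280 = 1.18.
Since E_R > E_S, raising the temperature improves selectivity toward R.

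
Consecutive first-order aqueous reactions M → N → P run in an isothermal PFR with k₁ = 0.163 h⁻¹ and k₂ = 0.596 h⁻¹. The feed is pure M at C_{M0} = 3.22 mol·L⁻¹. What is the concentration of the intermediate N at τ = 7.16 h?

For first-order series with pure M initially, C_N(τ) = k₁C_{M0}/(k₂−k₁)·(e^(−k₁τ) − e^(−k₂τ)).
e^(−k₁τ) = e^(−0.163×7.16) = e^(−1.167) = 0.3113; e^(−k₂τ) = e^(−4.267) = 0.01402.
C_N = 0.163×3.22/(0.596−0.163) × (0.3113−0.01402) = 1.212×0.2973 = 0.3603 mol·L⁻¹.

0.360 mol·L⁻¹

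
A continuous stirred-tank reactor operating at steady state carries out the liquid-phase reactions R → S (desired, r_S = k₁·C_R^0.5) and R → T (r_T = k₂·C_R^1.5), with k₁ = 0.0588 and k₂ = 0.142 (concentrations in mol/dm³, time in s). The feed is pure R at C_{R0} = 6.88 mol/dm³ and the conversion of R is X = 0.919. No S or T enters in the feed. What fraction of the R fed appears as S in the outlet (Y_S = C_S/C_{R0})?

0.392

Exit C_R = C_{R0}(1−X) = 6.88×0.0810 = 0.5573 mol/dm³.
A CSTR operates uniformly at the exit composition, giving r_S = 0.04389 and r_T = 0.05907 (each k·C_R^n at C_R = 0.5573).
Fraction of consumed R going to S: r_S/(r_S+r_T) = 0.4263.
C_S = 0.4263·C_{R0}·X = 0.4263×6.88×0.919 = 2.70 mol/dm³; Y_S = C_S/C_{R0} = 0.392.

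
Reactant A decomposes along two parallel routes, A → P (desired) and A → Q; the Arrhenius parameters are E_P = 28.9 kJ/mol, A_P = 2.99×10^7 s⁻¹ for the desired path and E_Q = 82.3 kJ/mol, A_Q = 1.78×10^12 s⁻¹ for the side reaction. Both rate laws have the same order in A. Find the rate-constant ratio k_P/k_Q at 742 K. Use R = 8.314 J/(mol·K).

0.0965

Since both paths have the same order in A, the concentration cancels and S_{P/Q} = k_P/k_Q = (A_P/A_Q)·exp[(E_Q−E_P)/(RT)].
(E_Q−E_P)/(RT) = (82.3−28.9)×10³/(8.314×742) = 53400/6169 = 8.656.
k_P/k_Q = (2.99×10^7/1.78×10^12)·exp(8.656) = 1.680×10^-5 × 5746 = 0.0965.
Since E_P < E_Q, lowering the temperature improves selectivity toward P.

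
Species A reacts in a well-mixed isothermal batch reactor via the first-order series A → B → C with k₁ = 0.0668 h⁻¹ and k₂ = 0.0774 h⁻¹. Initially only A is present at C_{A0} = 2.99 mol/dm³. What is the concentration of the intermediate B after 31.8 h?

Solving the coupled first-order balances gives C_B(t) = [k₁/(k₂−k₁)]·C_{A0}·(e^(−k₁t) − e^(−k₂t)).
e^(−k₁t) = e^(−0.0668×31.8) = e^(−2.124) = 0.1195; e^(−k₂t) = e^(−2.461) = 0.08532.
C_B = 0.0668×2.99/(0.0774−0.0668) × (0.1195−0.08532) = 18.84×0.03420 = 0.6444 mol/dm³.

0.644 mol/dm³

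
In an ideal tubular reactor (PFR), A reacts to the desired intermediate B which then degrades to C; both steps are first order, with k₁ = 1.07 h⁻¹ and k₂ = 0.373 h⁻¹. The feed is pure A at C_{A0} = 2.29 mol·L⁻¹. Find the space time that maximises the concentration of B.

Setting dC_B/dτ = 0 gives τ_opt = ln(k₂/k₁)/(k₂−k₁).
= ln(0.373/1.07)/(0.373−1.07) = ln(0.3486)/-0.6970 = -1.054/-0.6970 = 1.51 h.

1.51 h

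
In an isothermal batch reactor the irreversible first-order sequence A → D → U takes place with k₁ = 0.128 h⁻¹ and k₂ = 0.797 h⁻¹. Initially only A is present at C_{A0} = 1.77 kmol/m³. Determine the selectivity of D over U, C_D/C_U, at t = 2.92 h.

0.568

The intermediate concentration in a first-order A→B→C sequence is C_D = k₁C_{A0}(e^(−k₁t) − e^(−k₂t))/(k₂−k₁).
e^(−k₁t) = e^(−0.128×2.92) = e^(−0.3738) = 0.6881; e^(−k₂t) = e^(−2.327) = 0.09756.
C_D = 0.128×1.77/(0.797−0.128) × (0.6881−0.09756) = 0.3387×0.5906 = 0.2000 kmol/m³.
C_A = C_{A0}e^(−k₁t) = 1.218 kmol/m³, so C_U = C_{A0}−C_A−C_D = 0.3520 kmol/m³; C_D/C_U = 0.568.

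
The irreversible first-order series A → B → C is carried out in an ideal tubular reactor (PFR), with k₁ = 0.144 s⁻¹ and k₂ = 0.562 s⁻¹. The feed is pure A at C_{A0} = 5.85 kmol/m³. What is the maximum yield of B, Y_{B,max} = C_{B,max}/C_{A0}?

0.160

Evaluating C_B at τ_opt = ln(k₂/k₁)/(k₂−k₁) gives C_{B,max}/C_{A0} = (k₁/k₂)^[k₂/(k₂−k₁)].
= (0.144/0.562)^(0.562/(0.562−0.144)) = (0.2562)^(1.344) = 0.1603.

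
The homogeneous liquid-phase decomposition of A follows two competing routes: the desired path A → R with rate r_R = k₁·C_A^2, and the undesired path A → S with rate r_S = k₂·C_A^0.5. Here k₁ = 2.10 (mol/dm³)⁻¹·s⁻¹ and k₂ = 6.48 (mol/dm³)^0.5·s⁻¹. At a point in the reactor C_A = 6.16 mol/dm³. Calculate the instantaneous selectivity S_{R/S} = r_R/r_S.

S_{R/S} = r_R/r_S = (k₁·C_A^2)/(k₂·C_A^0.5) = (k₁/k₂)·C_A^1.5.
= (2.10×6.160^2) / (6.48×6.160^0.5) = 79.69/16.08 = 4.95.
Since the desired path is higher order in A, keeping C_A high (PFR or concentrated feed) favours R.

4.95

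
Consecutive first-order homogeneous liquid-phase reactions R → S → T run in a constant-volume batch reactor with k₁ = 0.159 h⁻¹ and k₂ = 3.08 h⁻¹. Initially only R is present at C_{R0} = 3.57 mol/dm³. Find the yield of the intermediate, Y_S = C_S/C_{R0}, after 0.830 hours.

The intermediate concentration in a first-order A→B→C sequence is C_S = k₁C_{R0}(e^(−k₁t) − e^(−k₂t))/(k₂−k₁).
e^(−k₁t) = e^(−0.159×0.830) = e^(−0.1320) = 0.8764; e^(−k₂t) = e^(−2.556) = 0.07758.
C_S = 0.159×3.57/(3.08−0.159) × (0.8764−0.07758) = 0.1943×0.7988 = 0.1552 mol/dm³.
Y_S = C_S/C_{R0} = 0.1552/3.57 = 0.0435.

0.0435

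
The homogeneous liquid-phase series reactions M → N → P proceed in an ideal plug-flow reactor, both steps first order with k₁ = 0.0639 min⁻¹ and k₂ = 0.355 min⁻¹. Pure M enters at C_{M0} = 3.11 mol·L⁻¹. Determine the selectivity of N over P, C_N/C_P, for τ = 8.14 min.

For first-order series with pure M initially, C_N(τ) = k₁C_{M0}/(k₂−k₁)·(e^(−k₁τ) − e^(−k₂τ)).
e^(−k₁τ) = e^(−0.0639×8.14) = e^(−0.5201) = 0.5944; e^(−k₂τ) = e^(−2.890) = 0.05559.
C_N = 0.0639×3.11/(0.355−0.0639) × (0.5944−0.05559) = 0.6827×0.5388 = 0.3679 mol·L⁻¹.
C_M = C_{M0}e^(−k₁τ) = 1.849 mol·L⁻¹, so C_P = C_{M0}−C_M−C_N = 0.8935 mol·L⁻¹; C_N/C_P = 0.412.

0.412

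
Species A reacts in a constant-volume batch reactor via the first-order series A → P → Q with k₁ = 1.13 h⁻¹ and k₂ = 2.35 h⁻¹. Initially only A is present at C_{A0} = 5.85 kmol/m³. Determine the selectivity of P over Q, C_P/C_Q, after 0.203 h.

Solving the coupled first-order balances gives C_P(t) = [k₁/(k₂−k₁)]·C_{A0}·(e^(−k₁t) − e^(−k₂t)).
e^(−k₁t) = e^(−1.13×0.203) = e^(−0.2294) = 0.7950; e^(−k₂t) = e^(−0.4771) = 0.6206.
C_P = 1.13×5.85/(2.35−1.13) × (0.7950−0.6206) = 5.418×0.1744 = 0.9450 kmol/m³.
C_A = C_{A0}e^(−k₁t) = 4.651 kmol/m³, so C_Q = C_{A0}−C_A−C_P = 0.2541 kmol/m³; C_P/C_Q = 3.72.

3.72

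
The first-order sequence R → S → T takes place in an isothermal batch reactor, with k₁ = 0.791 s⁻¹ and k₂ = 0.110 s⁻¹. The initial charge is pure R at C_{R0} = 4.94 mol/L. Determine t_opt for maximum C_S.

The intermediate peaks when r₁ = r₂, i.e. k₁e^(−k₁t) = k₂e^(−k₂t), giving t_opt = ln(k₂/k₁)/(k₂−k₁).
= ln(0.110/0.791)/(0.110−0.791) = ln(0.1391)/-0.6810 = -1.973/-0.6810 = 2.90 s.

2.90 s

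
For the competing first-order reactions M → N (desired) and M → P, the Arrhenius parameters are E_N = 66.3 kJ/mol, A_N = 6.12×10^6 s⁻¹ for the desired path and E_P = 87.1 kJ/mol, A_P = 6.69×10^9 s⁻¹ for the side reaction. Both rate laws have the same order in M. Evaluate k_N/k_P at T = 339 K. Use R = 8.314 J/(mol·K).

1.47

With equal orders, S_{N/P} = k_N/k_P = (A_N/A_P)·exp[(E_P−E_N)/(RT)].
(E_P−E_N)/(RT) = (87.1−66.3)×10³/(8.314×339) = 20800/2818 = 7.380.
k_N/k_P = (6.12×10^6/6.69×10^9)·exp(7.380) = 9.148×10^-4 × 1604 = 1.47.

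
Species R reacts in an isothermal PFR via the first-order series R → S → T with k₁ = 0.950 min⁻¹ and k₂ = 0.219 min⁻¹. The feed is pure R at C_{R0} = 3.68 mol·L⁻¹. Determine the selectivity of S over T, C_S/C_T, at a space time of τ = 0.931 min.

For first-order series with pure R initially, C_S(τ) = k₁C_{R0}/(k₂−k₁)·(e^(−k₁τ) − e^(−k₂τ)).
e^(−k₁τ) = e^(−0.950×0.931) = e^(−0.8844) = 0.4129; e^(−k₂τ) = e^(−0.2039) = 0.8156.
C_S = 0.950×3.68/(0.219−0.950) × (0.4129−0.8156) = (-4.782)×(-0.4026) = 1.925 mol·L⁻¹.
C_R = C_{R0}e^(−k₁τ) = 1.520 mol·L⁻¹, so C_T = C_{R0}−C_R−C_S = 0.2349 mol·L⁻¹; C_S/C_T = 8.20.

8.20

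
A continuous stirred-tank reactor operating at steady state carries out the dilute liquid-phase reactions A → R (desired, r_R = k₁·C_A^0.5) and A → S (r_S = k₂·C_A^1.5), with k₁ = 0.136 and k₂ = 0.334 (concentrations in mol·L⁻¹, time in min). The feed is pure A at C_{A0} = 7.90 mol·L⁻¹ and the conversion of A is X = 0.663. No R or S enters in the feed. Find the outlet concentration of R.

0.695 mol·L⁻¹

Exit C_A = C_{A0}(1−X) = 7.90×0.337 = 2.662 mol·L⁻¹.
A CSTR operates uniformly at the exit composition, giving r_R = 0.2219 and r_S = 1.451 (each k·C_A^n at C_A = 2.662).
Fraction of consumed A going to R: r_R/(r_R+r_S) = 0.1327.
C_R = 0.1327·C_{A0}·X = 0.1327×7.90×0.663 = 0.695 mol·L⁻¹.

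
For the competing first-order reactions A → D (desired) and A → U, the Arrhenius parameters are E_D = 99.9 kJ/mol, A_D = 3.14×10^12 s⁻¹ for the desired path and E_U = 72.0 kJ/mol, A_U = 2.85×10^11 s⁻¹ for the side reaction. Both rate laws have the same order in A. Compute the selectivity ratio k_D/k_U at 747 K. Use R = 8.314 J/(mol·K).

0.123

With equal orders, S_{D/U} = k_D/k_U = (A_D/A_U)·exp[(E_U−E_D)/(RT)].
(E_U−E_D)/(RT) = (72.0−99.9)×10³/(8.314×747) = -27900/6211 = -4.492.
k_D/k_U = (3.14×10^12/2.85×10^11)·exp(-4.492) = 11.02 × 0.01119 = 0.123.
Since E_D > E_U, raising the temperature improves selectivity toward D.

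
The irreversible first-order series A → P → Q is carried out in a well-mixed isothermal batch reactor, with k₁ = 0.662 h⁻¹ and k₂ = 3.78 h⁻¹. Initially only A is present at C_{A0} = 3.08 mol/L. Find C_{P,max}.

0.373 mol/L

For a first-order series the maximum intermediate yield is C_{P,max}/C_{A0} = (k₁/k₂)^[k₂/(k₂−k₁)].
= (0.662/3.78)^(3.78/(3.78−0.662)) = (0.1751)^(1.212) = 0.1210.
C_{P,max} = 0.1210×3.08 = 0.373 mol/L.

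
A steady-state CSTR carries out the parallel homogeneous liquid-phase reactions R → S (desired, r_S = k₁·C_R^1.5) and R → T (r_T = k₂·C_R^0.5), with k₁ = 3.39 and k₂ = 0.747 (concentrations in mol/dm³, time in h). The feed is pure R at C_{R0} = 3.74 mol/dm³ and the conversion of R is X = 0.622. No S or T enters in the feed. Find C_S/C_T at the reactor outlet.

Exit C_R = C_{R0}(1−X) = 3.74×0.378 = 1.414 mol/dm³.
In a CSTR the entire volume is at exit conditions, so r_S = 3.39×1.414^1.5 = 5.698 and r_T = 0.747×1.414^0.5 = 0.8882.
Overall selectivity = C_S/C_T = r_Sτ/(r_Tτ) = r_S/r_T = 6.42.

6.42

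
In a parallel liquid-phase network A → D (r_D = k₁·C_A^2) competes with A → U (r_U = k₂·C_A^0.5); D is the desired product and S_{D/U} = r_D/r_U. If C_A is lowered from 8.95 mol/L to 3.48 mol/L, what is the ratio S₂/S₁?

S_{D/U} = (k₁/k₂)·C_A^1.5, so S₂/S₁ = (C_{A,2}/C_{A,1})^1.5.
= (3.48/8.95)^1.5 = (0.3888)^1.5 = 0.242.

0.242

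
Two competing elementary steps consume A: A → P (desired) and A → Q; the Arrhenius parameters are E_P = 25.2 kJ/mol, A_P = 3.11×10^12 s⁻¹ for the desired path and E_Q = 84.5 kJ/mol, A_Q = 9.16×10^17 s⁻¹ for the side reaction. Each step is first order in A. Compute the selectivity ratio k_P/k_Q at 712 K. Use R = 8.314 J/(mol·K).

0.0761

With equal orders, S_{P/Q} = k_P/k_Q = (A_P/A_Q)·exp[(E_Q−E_P)/(RT)].
(E_Q−E_P)/(RT) = (84.5−25.2)×10³/(8.314×712) = 59300/5920 = 10.02.
k_P/k_Q = (3.11×10^12/9.16×10^17)·exp(10.02) = 3.395×10^-6 × 22418 = 0.0761.
Since E_P < E_Q, lowering the temperature improves selectivity toward P.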